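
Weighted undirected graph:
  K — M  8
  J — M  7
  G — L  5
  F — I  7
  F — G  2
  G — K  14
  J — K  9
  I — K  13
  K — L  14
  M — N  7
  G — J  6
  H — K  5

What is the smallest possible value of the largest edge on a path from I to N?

7

Comparing a few candidate routes:
I-K-M-N: max(13, 8, 7) = 13
I-F-G-L-K-M-N: max(7, 2, 5, 14, 8, 7) = 14
I-F-G-J-K-M-N: max(7, 2, 6, 9, 8, 7) = 9
I-F-G-J-M-N: max(7, 2, 6, 7, 7) = 7
I-K-J-M-N: max(13, 9, 7, 7) = 13
The minimum achievable maximum is 7.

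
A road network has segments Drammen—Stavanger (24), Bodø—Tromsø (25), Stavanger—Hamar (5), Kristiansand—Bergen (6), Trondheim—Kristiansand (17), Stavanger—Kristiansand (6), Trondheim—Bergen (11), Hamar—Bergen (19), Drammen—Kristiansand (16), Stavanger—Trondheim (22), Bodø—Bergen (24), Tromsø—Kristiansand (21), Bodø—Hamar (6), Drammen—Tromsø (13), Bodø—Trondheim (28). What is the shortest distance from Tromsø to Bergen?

Comparing a few candidate routes:
Tromsø→Kristiansand→Bergen: 21 + 6 = 27
Tromsø→Drammen→Kristiansand→Bergen: 13 + 16 + 6 = 35
Tromsø→Bodø→Hamar→Stavanger→Kristiansand→Bergen: 25 + 6 + 5 + 6 + 6 = 48
Tromsø→Drammen→Stavanger→Kristiansand→Bergen: 13 + 24 + 6 + 6 = 49
Tromsø→Kristiansand→Trondheim→Bergen: 21 + 17 + 11 = 49
Shortest: 27 mi.

27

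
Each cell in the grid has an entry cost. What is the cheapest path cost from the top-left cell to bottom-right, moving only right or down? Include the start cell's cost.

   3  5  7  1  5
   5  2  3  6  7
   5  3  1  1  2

One optimal route is r0c0→r0c1→r1c1→r1c2→r2c2→r2c3→r2c4.
Its cost is 3 + 5 + 2 + 3 + 1 + 1 + 2 = 17.
(Top row then right column would cost 30.)

17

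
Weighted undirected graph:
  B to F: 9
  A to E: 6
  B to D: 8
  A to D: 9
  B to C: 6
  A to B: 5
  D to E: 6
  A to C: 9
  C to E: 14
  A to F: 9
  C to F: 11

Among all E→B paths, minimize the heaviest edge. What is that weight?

6

Checking several routes:
E-A-B: max(6, 5) = 6
E-D-A-C-B: max(6, 9, 9, 6) = 9
E-D-A-F-B: max(6, 9, 9, 9) = 9
E-D-A-B: max(6, 9, 5) = 9
E-D-B: max(6, 8) = 8
Best route has worst link 6.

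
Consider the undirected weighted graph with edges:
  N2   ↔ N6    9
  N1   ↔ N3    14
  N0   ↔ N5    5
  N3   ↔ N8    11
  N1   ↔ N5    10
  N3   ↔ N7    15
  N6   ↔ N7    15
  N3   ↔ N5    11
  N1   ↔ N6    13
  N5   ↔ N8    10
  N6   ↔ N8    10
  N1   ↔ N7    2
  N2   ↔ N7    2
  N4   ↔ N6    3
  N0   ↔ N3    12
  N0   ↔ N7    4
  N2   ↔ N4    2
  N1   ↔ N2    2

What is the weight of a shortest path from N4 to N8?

A few of the N4→N8 routes:
N4-N2-N7-N0-N5-N8: 2 + 2 + 4 + 5 + 10 = 23
N4-N2-N6-N8: 2 + 9 + 10 = 21
N4-N2-N1-N5-N8: 2 + 2 + 10 + 10 = 24
N4-N6-N8: 3 + 10 = 13
Best route has total 13.

13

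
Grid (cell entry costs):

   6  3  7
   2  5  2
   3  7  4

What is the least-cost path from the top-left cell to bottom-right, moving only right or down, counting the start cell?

19

One optimal route is r0c0 → r1c0 → r1c1 → r1c2 → r2c2.
Its cost is 6 + 2 + 5 + 2 + 4 = 19.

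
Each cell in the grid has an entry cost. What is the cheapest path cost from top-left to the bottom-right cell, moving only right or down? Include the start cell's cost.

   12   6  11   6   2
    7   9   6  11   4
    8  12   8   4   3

Best path: [0,0] → [0,1] → [0,2] → [0,3] → [0,4] → [1,4] → [2,4]
Cost: 12 + 6 + 11 + 6 + 2 + 4 + 3 = 44

44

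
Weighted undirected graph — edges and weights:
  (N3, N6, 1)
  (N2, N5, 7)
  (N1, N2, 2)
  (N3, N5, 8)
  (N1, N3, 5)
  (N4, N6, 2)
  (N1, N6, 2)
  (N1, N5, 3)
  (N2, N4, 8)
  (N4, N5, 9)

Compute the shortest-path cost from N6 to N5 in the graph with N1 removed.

Candidate routes:
N6-N4-N2-N5: 2 + 8 + 7 = 17
N6-N4-N5: 2 + 9 = 11
N6-N3-N5: 1 + 8 = 9
The minimum is 9.

9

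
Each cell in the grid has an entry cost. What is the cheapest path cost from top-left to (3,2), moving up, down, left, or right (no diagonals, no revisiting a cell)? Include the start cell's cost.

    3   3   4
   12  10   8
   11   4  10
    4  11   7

Best path: r0c0 r0c1 r0c2 r1c2 r2c2 r3c2
Cost: 3 + 3 + 4 + 8 + 10 + 7 = 35

35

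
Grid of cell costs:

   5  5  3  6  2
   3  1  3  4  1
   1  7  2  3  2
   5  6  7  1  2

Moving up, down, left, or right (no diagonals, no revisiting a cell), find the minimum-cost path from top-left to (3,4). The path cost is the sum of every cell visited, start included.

20

Cheapest: [0,0] → [1,0] → [1,1] → [1,2] → [2,2] → [2,3] → [3,3] → [3,4]
  5 + 3 + 1 + 3 + 2 + 3 + 1 + 2 = 20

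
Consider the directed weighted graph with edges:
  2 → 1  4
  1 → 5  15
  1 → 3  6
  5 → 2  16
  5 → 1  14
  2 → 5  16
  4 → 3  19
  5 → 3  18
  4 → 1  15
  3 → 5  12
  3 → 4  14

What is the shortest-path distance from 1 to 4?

20

Routes from 1 to 4:
1→5→3→4: 15 + 18 + 14 = 47
1→3→4: 6 + 14 = 20
The minimum is 20.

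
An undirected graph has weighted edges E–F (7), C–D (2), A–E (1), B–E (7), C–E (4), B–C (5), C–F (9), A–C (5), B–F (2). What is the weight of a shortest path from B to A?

Comparing a few candidate routes:
B → F → E → A: 2 + 7 + 1 = 10
B → E → A: 7 + 1 = 8
B → C → E → A: 5 + 4 + 1 = 10
B → F → C → A: 2 + 9 + 5 = 16
B → C → A: 5 + 5 = 10
Best route has total 8.

8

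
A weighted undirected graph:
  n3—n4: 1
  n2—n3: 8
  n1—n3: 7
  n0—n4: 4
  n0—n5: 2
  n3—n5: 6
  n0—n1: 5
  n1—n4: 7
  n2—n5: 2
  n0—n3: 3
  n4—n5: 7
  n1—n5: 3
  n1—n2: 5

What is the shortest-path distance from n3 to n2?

A few of the n3→n2 routes:
n3→n0→n5→n2: 3 + 2 + 2 = 7
n3→n4→n5→n2: 1 + 7 + 2 = 10
n3→n4→n0→n5→n2: 1 + 4 + 2 + 2 = 9
n3→n2: 8
n3→n5→n2: 6 + 2 = 8
n3→n1→n5→n2: 7 + 3 + 2 = 12
The minimum is 7.

7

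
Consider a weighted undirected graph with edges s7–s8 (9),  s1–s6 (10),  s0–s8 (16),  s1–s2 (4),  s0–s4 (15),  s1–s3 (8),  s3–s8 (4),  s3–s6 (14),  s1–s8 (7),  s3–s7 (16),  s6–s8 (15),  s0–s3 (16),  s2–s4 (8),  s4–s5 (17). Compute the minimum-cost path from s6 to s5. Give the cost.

39

Comparing a few candidate routes:
s6 - s8 - s3 - s1 - s2 - s4 - s5: 15 + 4 + 8 + 4 + 8 + 17 = 56
s6 - s3 - s0 - s4 - s5: 14 + 16 + 15 + 17 = 62
s6 - s3 - s1 - s2 - s4 - s5: 14 + 8 + 4 + 8 + 17 = 51
s6 - s1 - s2 - s4 - s5: 10 + 4 + 8 + 17 = 39
s6 - s3 - s8 - s1 - s2 - s4 - s5: 14 + 4 + 7 + 4 + 8 + 17 = 54
s6 - s8 - s1 - s2 - s4 - s5: 15 + 7 + 4 + 8 + 17 = 51
The minimum is 39.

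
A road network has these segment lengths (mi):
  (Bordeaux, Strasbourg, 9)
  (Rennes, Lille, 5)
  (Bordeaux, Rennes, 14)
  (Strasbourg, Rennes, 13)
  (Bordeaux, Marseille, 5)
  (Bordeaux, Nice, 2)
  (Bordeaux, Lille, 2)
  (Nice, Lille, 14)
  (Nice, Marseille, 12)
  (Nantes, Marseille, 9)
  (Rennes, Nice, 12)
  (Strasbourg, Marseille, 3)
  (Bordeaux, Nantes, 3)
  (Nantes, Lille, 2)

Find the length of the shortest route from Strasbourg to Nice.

Some routes from Strasbourg to Nice:
Strasbourg - Marseille - Bordeaux - Nice: 3 + 5 + 2 = 10
Strasbourg - Bordeaux - Nice: 9 + 2 = 11
Strasbourg - Marseille - Nice: 3 + 12 = 15
The minimum is 10 mi.

10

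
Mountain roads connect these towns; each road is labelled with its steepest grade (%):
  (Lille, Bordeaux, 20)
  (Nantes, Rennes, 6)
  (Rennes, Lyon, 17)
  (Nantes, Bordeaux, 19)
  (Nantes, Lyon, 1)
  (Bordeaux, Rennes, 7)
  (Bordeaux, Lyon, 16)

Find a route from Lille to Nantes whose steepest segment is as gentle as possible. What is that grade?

20

Candidate routes:
Lille→Bordeaux→Rennes→Lyon→Nantes: max(20, 7, 17, 1) = 20
Lille→Bordeaux→Lyon→Nantes: max(20, 16, 1) = 20
Lille→Bordeaux→Nantes: max(20, 19) = 20
Lille→Bordeaux→Rennes→Nantes: max(20, 7, 6) = 20
Lille→Bordeaux→Lyon→Rennes→Nantes: max(20, 16, 17, 6) = 20
Best route has worst link 20%.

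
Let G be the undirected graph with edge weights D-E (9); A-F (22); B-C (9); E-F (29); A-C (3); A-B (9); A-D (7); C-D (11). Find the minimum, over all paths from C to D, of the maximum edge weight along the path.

Candidate routes:
C→B→A→D: max(9, 9, 7) = 9
C→D: max(11) = 11
C→A→D: max(3, 7) = 7
C→B→A→F→E→D: max(9, 9, 22, 29, 9) = 29
C→A→F→E→D: max(3, 22, 29, 9) = 29
The minimum achievable maximum is 7.

7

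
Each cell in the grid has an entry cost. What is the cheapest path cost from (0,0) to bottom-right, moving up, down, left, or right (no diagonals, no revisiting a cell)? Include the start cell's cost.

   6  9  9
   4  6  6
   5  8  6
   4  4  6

Take [0,0] → [1,0] → [2,0] → [3,0] → [3,1] → [3,2] for a total of 6 + 4 + 5 + 4 + 4 + 6 = 29.

29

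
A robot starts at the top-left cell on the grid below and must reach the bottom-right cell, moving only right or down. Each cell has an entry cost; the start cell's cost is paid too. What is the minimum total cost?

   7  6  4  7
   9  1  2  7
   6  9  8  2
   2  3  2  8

33

Cheapest: r0c0 → r0c1 → r1c1 → r1c2 → r1c3 → r2c3 → r3c3
  7 + 6 + 1 + 2 + 7 + 2 + 8 = 33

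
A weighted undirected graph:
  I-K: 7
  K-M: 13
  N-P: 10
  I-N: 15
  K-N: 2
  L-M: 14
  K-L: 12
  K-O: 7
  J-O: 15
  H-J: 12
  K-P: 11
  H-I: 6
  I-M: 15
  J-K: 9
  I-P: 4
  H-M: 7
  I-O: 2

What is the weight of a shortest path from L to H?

Some routes from L to H:
L -> K -> O -> I -> H: 12 + 7 + 2 + 6 = 27
L -> M -> H: 14 + 7 = 21
L -> K -> I -> H: 12 + 7 + 6 = 25
L -> K -> M -> H: 12 + 13 + 7 = 32
Best route has total 21.

21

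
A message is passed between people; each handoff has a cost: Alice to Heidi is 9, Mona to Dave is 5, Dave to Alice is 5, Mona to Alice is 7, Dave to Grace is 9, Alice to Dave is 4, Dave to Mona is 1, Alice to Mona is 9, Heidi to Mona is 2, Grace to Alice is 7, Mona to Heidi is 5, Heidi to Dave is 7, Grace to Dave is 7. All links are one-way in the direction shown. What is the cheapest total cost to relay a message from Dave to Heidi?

6

Routes from Dave to Heidi:
Dave -> Alice -> Heidi: 5 + 9 = 14
Dave -> Grace -> Alice -> Mona -> Heidi: 9 + 7 + 9 + 5 = 30
Dave -> Mona -> Heidi: 1 + 5 = 6
Dave -> Grace -> Alice -> Heidi: 9 + 7 + 9 = 25
Dave -> Mona -> Alice -> Heidi: 1 + 7 + 9 = 17
Dave -> Alice -> Mona -> Heidi: 5 + 9 + 5 = 19
Best route has total 6.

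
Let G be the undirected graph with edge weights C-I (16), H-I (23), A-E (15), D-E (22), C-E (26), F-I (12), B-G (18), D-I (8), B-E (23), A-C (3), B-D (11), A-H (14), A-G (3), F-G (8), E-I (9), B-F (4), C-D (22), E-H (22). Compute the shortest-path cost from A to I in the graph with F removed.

19

Comparing a few candidate routes:
A - C - D - I: 3 + 22 + 8 = 33
A - C - I: 3 + 16 = 19
A - E - I: 15 + 9 = 24
The minimum is 19.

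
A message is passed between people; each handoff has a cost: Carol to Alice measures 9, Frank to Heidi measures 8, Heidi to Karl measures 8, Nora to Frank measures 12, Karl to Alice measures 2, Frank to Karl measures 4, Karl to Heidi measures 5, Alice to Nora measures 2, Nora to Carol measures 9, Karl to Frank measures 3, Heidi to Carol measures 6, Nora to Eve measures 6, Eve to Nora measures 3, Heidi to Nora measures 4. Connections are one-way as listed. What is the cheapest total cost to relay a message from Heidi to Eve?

Candidate routes:
Heidi → Karl → Alice → Nora → Eve: 8 + 2 + 2 + 6 = 18
Heidi → Nora → Eve: 4 + 6 = 10
Heidi → Carol → Alice → Nora → Eve: 6 + 9 + 2 + 6 = 23
Shortest: 10.

10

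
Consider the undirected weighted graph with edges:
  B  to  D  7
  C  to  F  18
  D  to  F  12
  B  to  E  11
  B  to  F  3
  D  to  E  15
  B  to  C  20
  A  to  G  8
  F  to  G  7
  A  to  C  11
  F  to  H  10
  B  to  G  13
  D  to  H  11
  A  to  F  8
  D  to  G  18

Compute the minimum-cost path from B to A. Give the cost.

11

Some routes from B to A:
B -> D -> F -> A: 7 + 12 + 8 = 27
B -> F -> A: 3 + 8 = 11
B -> G -> A: 13 + 8 = 21
B -> F -> G -> A: 3 + 7 + 8 = 18
B -> G -> F -> A: 13 + 7 + 8 = 28
Shortest: 11.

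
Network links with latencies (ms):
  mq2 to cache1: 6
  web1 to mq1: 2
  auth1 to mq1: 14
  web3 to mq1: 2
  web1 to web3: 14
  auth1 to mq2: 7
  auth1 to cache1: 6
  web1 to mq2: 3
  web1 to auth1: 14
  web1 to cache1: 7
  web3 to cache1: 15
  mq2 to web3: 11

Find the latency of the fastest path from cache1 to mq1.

9

Some routes from cache1 to mq1:
cache1 - mq2 - web1 - mq1: 6 + 3 + 2 = 11
cache1 - web1 - mq1: 7 + 2 = 9
cache1 - auth1 - mq2 - web1 - mq1: 6 + 7 + 3 + 2 = 18
cache1 - web3 - mq1: 15 + 2 = 17
cache1 - mq2 - web3 - mq1: 6 + 11 + 2 = 19
Shortest: 9 ms.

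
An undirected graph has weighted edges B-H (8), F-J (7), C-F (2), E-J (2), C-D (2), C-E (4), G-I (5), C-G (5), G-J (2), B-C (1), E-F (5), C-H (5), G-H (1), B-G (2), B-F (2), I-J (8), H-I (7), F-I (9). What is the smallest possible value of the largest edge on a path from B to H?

Checking several routes:
B→G→C→H: max(2, 5, 5) = 5
B→G→J→E→C→H: max(2, 2, 2, 4, 5) = 5
B→F→C→E→J→G→H: max(2, 2, 4, 2, 2, 1) = 4
B→G→H: max(2, 1) = 2
B→C→E→J→G→H: max(1, 4, 2, 2, 1) = 4
B→G→J→E→F→C→H: max(2, 2, 2, 5, 2, 5) = 5
Best route has worst link 2.

2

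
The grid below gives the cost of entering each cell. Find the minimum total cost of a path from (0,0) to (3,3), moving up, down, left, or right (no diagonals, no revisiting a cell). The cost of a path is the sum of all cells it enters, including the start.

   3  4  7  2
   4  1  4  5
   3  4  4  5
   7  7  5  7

28

One optimal route is (0,0) -> (0,1) -> (1,1) -> (1,2) -> (2,2) -> (2,3) -> (3,3).
Its cost is 3 + 4 + 1 + 4 + 4 + 5 + 7 = 28.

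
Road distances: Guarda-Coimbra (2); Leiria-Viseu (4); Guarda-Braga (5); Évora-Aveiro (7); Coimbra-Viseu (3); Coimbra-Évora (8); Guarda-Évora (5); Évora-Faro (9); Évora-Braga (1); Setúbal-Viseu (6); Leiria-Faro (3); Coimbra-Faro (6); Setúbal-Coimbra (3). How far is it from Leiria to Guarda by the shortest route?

9

Some routes from Leiria to Guarda:
Leiria -> Faro -> Coimbra -> Guarda: 3 + 6 + 2 = 11
Leiria -> Viseu -> Setúbal -> Coimbra -> Guarda: 4 + 6 + 3 + 2 = 15
Leiria -> Viseu -> Coimbra -> Guarda: 4 + 3 + 2 = 9
Best route has total 9.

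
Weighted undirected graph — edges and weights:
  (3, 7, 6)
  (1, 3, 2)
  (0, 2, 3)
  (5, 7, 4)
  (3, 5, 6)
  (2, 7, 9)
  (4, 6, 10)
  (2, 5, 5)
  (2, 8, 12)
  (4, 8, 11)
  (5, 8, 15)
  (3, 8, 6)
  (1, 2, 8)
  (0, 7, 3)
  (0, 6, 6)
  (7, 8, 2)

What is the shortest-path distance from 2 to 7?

6

Comparing a few candidate routes:
2 → 5 → 3 → 7: 5 + 6 + 6 = 17
2 → 8 → 7: 12 + 2 = 14
2 → 1 → 3 → 7: 8 + 2 + 6 = 16
2 → 7: 9
2 → 5 → 7: 5 + 4 = 9
2 → 0 → 7: 3 + 3 = 6
Best route has total 6.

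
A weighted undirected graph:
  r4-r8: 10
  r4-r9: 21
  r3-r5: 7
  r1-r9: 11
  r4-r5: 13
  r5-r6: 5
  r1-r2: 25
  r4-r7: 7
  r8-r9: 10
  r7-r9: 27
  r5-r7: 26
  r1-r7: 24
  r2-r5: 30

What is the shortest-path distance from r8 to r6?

A few of the r8→r6 routes:
r8-r4-r7-r5-r6: 10 + 7 + 26 + 5 = 48
r8-r4-r5-r6: 10 + 13 + 5 = 28
r8-r9-r7-r4-r5-r6: 10 + 27 + 7 + 13 + 5 = 62
r8-r9-r4-r5-r6: 10 + 21 + 13 + 5 = 49
The minimum is 28.

28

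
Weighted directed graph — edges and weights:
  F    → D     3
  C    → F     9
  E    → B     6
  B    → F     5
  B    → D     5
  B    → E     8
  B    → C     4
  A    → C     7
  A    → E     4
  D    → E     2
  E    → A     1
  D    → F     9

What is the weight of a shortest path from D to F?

9

Candidate routes:
D → F: 9
D → E → A → C → F: 2 + 1 + 7 + 9 = 19
D → E → B → F: 2 + 6 + 5 = 13
D → E → B → C → F: 2 + 6 + 4 + 9 = 21
The minimum is 9.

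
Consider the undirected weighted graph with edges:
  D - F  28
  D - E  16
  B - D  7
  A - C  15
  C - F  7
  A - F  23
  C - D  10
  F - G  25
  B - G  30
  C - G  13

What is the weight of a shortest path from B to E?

Some routes from B to E:
B → G → F → C → D → E: 30 + 25 + 7 + 10 + 16 = 88
B → G → C → D → E: 30 + 13 + 10 + 16 = 69
B → D → E: 7 + 16 = 23
Best route has total 23.

23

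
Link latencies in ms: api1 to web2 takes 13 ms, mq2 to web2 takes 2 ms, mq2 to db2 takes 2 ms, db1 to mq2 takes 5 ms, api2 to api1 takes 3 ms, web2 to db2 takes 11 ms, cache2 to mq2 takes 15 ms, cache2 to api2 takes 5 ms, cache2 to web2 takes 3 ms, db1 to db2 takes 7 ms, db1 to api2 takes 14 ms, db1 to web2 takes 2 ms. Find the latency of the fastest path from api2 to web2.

8

A few of the api2→web2 routes:
api2 - db1 - web2: 14 + 2 = 16
api2 - api1 - web2: 3 + 13 = 16
api2 - cache2 - web2: 5 + 3 = 8
The minimum is 8 ms.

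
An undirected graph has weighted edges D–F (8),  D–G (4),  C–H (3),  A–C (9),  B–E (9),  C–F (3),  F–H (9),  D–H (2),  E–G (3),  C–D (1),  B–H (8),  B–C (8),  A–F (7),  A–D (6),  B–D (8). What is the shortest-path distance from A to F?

Comparing a few candidate routes:
A-D-C-F: 6 + 1 + 3 = 10
A-C-F: 9 + 3 = 12
A-F: 7
A-D-F: 6 + 8 = 14
A-D-H-C-F: 6 + 2 + 3 + 3 = 14
Shortest: 7.

7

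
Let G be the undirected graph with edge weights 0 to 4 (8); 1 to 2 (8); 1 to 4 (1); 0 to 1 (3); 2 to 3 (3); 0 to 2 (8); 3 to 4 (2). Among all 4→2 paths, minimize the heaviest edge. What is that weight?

3

Routes from 4 to 2:
4 → 3 → 2: max(2, 3) = 3
4 → 1 → 0 → 2: max(1, 3, 8) = 8
4 → 0 → 2: max(8, 8) = 8
4 → 1 → 2: max(1, 8) = 8
4 → 0 → 1 → 2: max(8, 3, 8) = 8
The minimum achievable maximum is 3.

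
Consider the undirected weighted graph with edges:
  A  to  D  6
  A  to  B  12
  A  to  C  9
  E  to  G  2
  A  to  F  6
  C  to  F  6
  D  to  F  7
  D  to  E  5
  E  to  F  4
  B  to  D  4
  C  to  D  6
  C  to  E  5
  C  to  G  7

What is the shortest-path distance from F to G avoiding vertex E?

Comparing a few candidate routes:
F -> D -> C -> G: 7 + 6 + 7 = 20
F -> A -> C -> G: 6 + 9 + 7 = 22
F -> C -> G: 6 + 7 = 13
F -> D -> A -> C -> G: 7 + 6 + 9 + 7 = 29
F -> A -> D -> C -> G: 6 + 6 + 6 + 7 = 25
Best route has total 13.

13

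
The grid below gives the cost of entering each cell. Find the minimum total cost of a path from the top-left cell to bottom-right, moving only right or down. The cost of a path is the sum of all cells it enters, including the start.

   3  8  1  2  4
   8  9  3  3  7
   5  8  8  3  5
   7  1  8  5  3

28

Best path: r0c0 → r0c1 → r0c2 → r0c3 → r1c3 → r2c3 → r2c4 → r3c4
Cost: 3 + 8 + 1 + 2 + 3 + 3 + 5 + 3 = 28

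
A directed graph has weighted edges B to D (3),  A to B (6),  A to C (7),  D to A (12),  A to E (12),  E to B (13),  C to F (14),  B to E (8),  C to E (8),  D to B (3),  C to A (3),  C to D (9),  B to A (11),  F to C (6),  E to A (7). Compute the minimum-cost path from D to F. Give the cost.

Candidate routes:
D → B → E → A → C → F: 3 + 8 + 7 + 7 + 14 = 39
D → B → A → C → F: 3 + 11 + 7 + 14 = 35
D → A → C → F: 12 + 7 + 14 = 33
The minimum is 33.

33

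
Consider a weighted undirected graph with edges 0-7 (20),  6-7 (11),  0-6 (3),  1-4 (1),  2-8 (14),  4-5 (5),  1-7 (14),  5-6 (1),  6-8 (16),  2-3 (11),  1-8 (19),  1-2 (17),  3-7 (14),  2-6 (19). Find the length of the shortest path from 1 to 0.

Comparing a few candidate routes:
1 → 4 → 5 → 6 → 0: 1 + 5 + 1 + 3 = 10
1 → 8 → 6 → 0: 19 + 16 + 3 = 38
1 → 7 → 6 → 0: 14 + 11 + 3 = 28
1 → 4 → 5 → 6 → 7 → 0: 1 + 5 + 1 + 11 + 20 = 38
1 → 2 → 6 → 0: 17 + 19 + 3 = 39
1 → 7 → 0: 14 + 20 = 34
Shortest: 10.

10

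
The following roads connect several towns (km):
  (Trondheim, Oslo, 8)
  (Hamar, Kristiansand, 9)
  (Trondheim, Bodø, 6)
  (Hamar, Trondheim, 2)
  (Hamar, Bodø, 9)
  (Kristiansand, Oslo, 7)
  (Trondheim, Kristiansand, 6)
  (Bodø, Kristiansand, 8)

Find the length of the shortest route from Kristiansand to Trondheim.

A few of the Kristiansand→Trondheim routes:
Kristiansand - Bodø - Hamar - Trondheim: 8 + 9 + 2 = 19
Kristiansand - Oslo - Trondheim: 7 + 8 = 15
Kristiansand - Hamar - Trondheim: 9 + 2 = 11
Kristiansand - Bodø - Trondheim: 8 + 6 = 14
Kristiansand - Trondheim: 6
Shortest: 6 km.

6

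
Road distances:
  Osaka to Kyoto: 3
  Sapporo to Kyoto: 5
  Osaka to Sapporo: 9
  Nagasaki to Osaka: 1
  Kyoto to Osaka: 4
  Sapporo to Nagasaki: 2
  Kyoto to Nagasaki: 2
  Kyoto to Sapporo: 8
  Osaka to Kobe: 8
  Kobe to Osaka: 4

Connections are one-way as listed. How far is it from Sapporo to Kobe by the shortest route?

11

Routes from Sapporo to Kobe:
Sapporo -> Nagasaki -> Osaka -> Kobe: 2 + 1 + 8 = 11
Sapporo -> Kyoto -> Osaka -> Kobe: 5 + 4 + 8 = 17
Sapporo -> Kyoto -> Nagasaki -> Osaka -> Kobe: 5 + 2 + 1 + 8 = 16
Best route has total 11.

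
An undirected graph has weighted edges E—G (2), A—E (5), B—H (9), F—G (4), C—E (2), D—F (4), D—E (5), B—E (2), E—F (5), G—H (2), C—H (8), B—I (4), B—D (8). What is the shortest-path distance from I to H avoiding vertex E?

Routes from I to H avoiding E:
I-B-H: 4 + 9 = 13
I-B-D-F-G-H: 4 + 8 + 4 + 4 + 2 = 22
Best route has total 13.

13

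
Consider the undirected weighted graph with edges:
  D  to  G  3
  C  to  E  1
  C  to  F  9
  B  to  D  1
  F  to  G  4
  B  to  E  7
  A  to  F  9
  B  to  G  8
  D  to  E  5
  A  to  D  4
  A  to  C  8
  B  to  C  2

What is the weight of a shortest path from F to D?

7

Some routes from F to D:
F→C→E→D: 9 + 1 + 5 = 15
F→A→D: 9 + 4 = 13
F→G→B→D: 4 + 8 + 1 = 13
F→C→B→D: 9 + 2 + 1 = 12
F→G→D: 4 + 3 = 7
The minimum is 7.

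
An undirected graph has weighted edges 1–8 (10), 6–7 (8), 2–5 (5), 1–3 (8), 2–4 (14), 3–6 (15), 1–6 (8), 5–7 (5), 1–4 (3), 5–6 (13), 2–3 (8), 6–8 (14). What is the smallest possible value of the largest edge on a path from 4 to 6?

Some routes from 4 to 6:
4→2→3→1→6: max(14, 8, 8, 8) = 14
4→1→3→2→5→6: max(3, 8, 8, 5, 13) = 13
4→1→3→2→5→7→6: max(3, 8, 8, 5, 5, 8) = 8
4→1→8→6: max(3, 10, 14) = 14
4→1→6: max(3, 8) = 8
Best route has worst link 8.

8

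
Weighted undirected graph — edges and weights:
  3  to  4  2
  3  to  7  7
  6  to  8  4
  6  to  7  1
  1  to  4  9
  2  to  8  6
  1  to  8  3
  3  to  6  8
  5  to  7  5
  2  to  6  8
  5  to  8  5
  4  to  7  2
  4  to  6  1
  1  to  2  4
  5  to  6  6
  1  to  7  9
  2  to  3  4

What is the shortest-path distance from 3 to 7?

4

Some routes from 3 to 7:
3 → 2 → 6 → 7: 4 + 8 + 1 = 13
3 → 6 → 7: 8 + 1 = 9
3 → 7: 7
3 → 4 → 7: 2 + 2 = 4
3 → 4 → 6 → 7: 2 + 1 + 1 = 4
3 → 6 → 4 → 7: 8 + 1 + 2 = 11
The minimum is 4.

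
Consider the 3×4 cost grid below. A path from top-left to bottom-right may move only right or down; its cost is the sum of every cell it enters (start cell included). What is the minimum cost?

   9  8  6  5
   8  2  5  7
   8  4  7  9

39

Path [0,0] → [0,1] → [1,1] → [2,1] → [2,2] → [2,3]: 9 + 8 + 2 + 4 + 7 + 9 = 39.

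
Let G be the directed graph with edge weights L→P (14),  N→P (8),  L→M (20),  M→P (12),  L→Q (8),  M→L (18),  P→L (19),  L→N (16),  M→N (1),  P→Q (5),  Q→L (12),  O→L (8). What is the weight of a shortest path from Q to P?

26

Routes from Q to P:
Q→L→P: 12 + 14 = 26
Q→L→M→P: 12 + 20 + 12 = 44
Q→L→M→N→P: 12 + 20 + 1 + 8 = 41
Q→L→N→P: 12 + 16 + 8 = 36
The minimum is 26.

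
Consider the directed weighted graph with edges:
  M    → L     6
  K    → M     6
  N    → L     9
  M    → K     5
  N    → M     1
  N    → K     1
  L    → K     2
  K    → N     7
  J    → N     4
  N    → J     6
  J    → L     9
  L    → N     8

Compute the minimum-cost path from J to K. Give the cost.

Checking several routes:
J -> L -> K: 9 + 2 = 11
J -> N -> L -> K: 4 + 9 + 2 = 15
J -> N -> K: 4 + 1 = 5
J -> N -> M -> L -> K: 4 + 1 + 6 + 2 = 13
J -> N -> M -> K: 4 + 1 + 5 = 10
J -> L -> N -> K: 9 + 8 + 1 = 18
The minimum is 5.

5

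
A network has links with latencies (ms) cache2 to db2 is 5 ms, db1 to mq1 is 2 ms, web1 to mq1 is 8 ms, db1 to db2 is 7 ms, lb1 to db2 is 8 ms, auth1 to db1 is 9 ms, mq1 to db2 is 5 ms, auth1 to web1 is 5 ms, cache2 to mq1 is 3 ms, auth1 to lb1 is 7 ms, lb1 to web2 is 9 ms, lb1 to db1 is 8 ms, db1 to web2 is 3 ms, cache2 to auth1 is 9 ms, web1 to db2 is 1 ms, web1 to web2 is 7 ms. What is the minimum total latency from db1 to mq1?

2

Some routes from db1 to mq1:
db1-db2-web1-mq1: 7 + 1 + 8 = 16
db1-web2-web1-db2-mq1: 3 + 7 + 1 + 5 = 16
db1-web2-web1-mq1: 3 + 7 + 8 = 18
db1-db2-mq1: 7 + 5 = 12
db1-mq1: 2
db1-db2-cache2-mq1: 7 + 5 + 3 = 15
Best route has total 2 ms.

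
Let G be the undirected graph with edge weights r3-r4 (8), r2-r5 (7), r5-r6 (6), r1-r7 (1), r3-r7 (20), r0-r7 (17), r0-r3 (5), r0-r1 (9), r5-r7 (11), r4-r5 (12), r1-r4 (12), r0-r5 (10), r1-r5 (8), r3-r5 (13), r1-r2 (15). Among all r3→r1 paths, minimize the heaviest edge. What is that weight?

9

A few of the r3→r1 routes:
r3 -> r0 -> r1: max(5, 9) = 9
r3 -> r4 -> r5 -> r1: max(8, 12, 8) = 12
r3 -> r4 -> r1: max(8, 12) = 12
r3 -> r0 -> r5 -> r1: max(5, 10, 8) = 10
r3 -> r0 -> r5 -> r7 -> r1: max(5, 10, 11, 1) = 11
r3 -> r0 -> r5 -> r4 -> r1: max(5, 10, 12, 12) = 12
The minimum achievable maximum is 9.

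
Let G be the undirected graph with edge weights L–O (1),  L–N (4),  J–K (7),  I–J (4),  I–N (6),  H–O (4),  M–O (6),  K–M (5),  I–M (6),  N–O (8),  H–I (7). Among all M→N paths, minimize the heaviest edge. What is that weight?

A few of the M→N routes:
M → I → N: max(6, 6) = 6
M → O → L → N: max(6, 1, 4) = 6
M → K → J → I → N: max(5, 7, 4, 6) = 7
The minimum achievable maximum is 6.

6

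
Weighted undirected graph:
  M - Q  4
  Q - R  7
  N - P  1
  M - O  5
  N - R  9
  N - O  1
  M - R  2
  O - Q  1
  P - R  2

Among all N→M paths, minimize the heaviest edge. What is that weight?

Comparing a few candidate routes:
N→O→Q→R→M: max(1, 1, 7, 2) = 7
N→O→Q→M: max(1, 1, 4) = 4
N→O→M: max(1, 5) = 5
N→P→R→Q→M: max(1, 2, 7, 4) = 7
N→P→R→Q→O→M: max(1, 2, 7, 1, 5) = 7
N→P→R→M: max(1, 2, 2) = 2
The minimum achievable maximum is 2.

2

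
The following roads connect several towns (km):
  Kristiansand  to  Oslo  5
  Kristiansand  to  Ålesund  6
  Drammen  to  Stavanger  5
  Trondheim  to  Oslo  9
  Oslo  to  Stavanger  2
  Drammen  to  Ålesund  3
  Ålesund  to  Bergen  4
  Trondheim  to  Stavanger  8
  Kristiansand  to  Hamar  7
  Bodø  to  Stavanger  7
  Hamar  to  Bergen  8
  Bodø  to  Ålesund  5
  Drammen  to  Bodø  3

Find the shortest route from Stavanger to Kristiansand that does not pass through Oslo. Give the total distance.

14

Comparing a few candidate routes:
Stavanger-Drammen-Bodø-Ålesund-Kristiansand: 5 + 3 + 5 + 6 = 19
Stavanger-Drammen-Ålesund-Kristiansand: 5 + 3 + 6 = 14
Stavanger-Bodø-Ålesund-Kristiansand: 7 + 5 + 6 = 18
Stavanger-Bodø-Drammen-Ålesund-Kristiansand: 7 + 3 + 3 + 6 = 19
Shortest: 14 km.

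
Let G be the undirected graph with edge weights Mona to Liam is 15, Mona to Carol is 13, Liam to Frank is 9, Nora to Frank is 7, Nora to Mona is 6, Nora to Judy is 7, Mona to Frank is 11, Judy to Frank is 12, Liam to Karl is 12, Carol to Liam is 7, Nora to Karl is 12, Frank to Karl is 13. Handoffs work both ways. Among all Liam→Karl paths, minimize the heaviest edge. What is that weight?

12

Comparing a few candidate routes:
Liam -> Frank -> Judy -> Nora -> Karl: max(9, 12, 7, 12) = 12
Liam -> Frank -> Nora -> Karl: max(9, 7, 12) = 12
Liam -> Karl: max(12) = 12
Liam -> Frank -> Mona -> Nora -> Karl: max(9, 11, 6, 12) = 12
The minimum achievable maximum is 12.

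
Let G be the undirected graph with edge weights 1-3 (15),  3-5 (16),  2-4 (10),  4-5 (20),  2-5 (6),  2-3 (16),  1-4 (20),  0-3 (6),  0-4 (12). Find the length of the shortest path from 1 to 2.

Comparing a few candidate routes:
1-4-2: 20 + 10 = 30
1-3-5-2: 15 + 16 + 6 = 37
1-3-2: 15 + 16 = 31
Shortest: 30.

30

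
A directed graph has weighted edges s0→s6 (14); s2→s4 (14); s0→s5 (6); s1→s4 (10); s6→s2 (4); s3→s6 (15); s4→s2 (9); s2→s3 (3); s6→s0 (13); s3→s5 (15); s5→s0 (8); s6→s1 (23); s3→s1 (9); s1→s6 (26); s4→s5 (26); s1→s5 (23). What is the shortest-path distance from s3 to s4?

Comparing a few candidate routes:
s3→s6→s1→s4: 15 + 23 + 10 = 48
s3→s5→s0→s6→s2→s4: 15 + 8 + 14 + 4 + 14 = 55
s3→s1→s4: 9 + 10 = 19
s3→s1→s6→s2→s4: 9 + 26 + 4 + 14 = 53
s3→s6→s2→s4: 15 + 4 + 14 = 33
Shortest: 19.

19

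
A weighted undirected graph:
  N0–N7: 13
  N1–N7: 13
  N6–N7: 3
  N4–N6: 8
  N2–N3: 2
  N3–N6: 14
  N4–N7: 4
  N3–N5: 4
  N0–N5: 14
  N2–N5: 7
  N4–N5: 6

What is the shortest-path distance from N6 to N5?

Candidate routes:
N6 - N4 - N7 - N0 - N5: 8 + 4 + 13 + 14 = 39
N6 - N3 - N2 - N5: 14 + 2 + 7 = 23
N6 - N3 - N5: 14 + 4 = 18
N6 - N7 - N4 - N5: 3 + 4 + 6 = 13
N6 - N4 - N5: 8 + 6 = 14
N6 - N7 - N0 - N5: 3 + 13 + 14 = 30
The minimum is 13.

13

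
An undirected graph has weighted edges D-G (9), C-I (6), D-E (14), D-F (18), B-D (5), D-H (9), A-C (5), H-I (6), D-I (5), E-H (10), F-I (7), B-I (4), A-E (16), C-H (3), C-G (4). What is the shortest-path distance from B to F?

11

Some routes from B to F:
B - D - H - C - I - F: 5 + 9 + 3 + 6 + 7 = 30
B - I - F: 4 + 7 = 11
B - D - I - F: 5 + 5 + 7 = 17
B - D - F: 5 + 18 = 23
B - D - H - I - F: 5 + 9 + 6 + 7 = 27
B - I - D - F: 4 + 5 + 18 = 27
Shortest: 11.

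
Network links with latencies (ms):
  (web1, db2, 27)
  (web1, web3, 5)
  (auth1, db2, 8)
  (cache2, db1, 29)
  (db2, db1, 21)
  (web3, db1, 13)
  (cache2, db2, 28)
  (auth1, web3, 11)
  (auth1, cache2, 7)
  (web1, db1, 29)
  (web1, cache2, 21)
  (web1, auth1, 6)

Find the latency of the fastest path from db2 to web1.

Some routes from db2 to web1:
db2 -> cache2 -> auth1 -> web1: 28 + 7 + 6 = 41
db2 -> auth1 -> web3 -> web1: 8 + 11 + 5 = 24
db2 -> db1 -> web3 -> web1: 21 + 13 + 5 = 39
db2 -> auth1 -> web1: 8 + 6 = 14
db2 -> auth1 -> cache2 -> web1: 8 + 7 + 21 = 36
db2 -> web1: 27
Shortest: 14 ms.

14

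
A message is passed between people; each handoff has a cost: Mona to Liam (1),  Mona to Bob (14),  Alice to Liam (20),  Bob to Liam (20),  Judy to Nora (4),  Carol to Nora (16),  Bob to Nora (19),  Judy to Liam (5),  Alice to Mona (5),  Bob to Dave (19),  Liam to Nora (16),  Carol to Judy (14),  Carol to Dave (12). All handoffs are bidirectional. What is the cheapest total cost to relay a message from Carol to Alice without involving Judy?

A few of the Carol→Alice routes:
Carol → Dave → Bob → Mona → Alice: 12 + 19 + 14 + 5 = 50
Carol → Nora → Liam → Alice: 16 + 16 + 20 = 52
Carol → Nora → Liam → Mona → Alice: 16 + 16 + 1 + 5 = 38
Shortest: 38.

38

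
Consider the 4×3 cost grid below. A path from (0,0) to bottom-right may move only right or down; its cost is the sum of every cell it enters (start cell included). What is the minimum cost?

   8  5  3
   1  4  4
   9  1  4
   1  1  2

Cheapest: (0,0) → (1,0) → (1,1) → (2,1) → (3,1) → (3,2)
  8 + 1 + 4 + 1 + 1 + 2 = 17
For comparison, the top-then-right route costs 26.

17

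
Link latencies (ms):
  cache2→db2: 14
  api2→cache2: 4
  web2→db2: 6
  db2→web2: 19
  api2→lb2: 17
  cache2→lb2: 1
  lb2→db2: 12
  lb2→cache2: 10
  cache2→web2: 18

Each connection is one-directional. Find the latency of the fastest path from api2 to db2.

17

A few of the api2→db2 routes:
api2 → lb2 → cache2 → db2: 17 + 10 + 14 = 41
api2 → cache2 → web2 → db2: 4 + 18 + 6 = 28
api2 → lb2 → db2: 17 + 12 = 29
api2 → cache2 → lb2 → db2: 4 + 1 + 12 = 17
api2 → cache2 → db2: 4 + 14 = 18
Best route has total 17 ms.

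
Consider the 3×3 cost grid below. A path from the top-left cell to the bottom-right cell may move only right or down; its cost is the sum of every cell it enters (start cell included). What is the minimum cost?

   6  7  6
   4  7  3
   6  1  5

22

One optimal route is (0,0) -> (1,0) -> (2,0) -> (2,1) -> (2,2).
Its cost is 6 + 4 + 6 + 1 + 5 = 22.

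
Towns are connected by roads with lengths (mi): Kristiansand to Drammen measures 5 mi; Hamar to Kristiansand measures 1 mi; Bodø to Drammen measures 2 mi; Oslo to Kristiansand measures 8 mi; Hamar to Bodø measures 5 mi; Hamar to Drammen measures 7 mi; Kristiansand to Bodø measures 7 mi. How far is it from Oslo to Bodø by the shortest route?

Some routes from Oslo to Bodø:
Oslo→Kristiansand→Hamar→Bodø: 8 + 1 + 5 = 14
Oslo→Kristiansand→Bodø: 8 + 7 = 15
Oslo→Kristiansand→Drammen→Bodø: 8 + 5 + 2 = 15
The minimum is 14 mi.

14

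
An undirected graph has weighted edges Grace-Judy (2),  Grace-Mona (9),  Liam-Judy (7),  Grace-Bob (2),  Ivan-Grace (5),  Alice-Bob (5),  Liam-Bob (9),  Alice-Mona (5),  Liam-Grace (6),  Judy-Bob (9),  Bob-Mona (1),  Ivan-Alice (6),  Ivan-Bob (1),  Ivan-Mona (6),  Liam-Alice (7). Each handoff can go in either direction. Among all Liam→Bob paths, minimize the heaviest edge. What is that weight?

6

Checking several routes:
Liam → Grace → Bob: max(6, 2) = 6
Liam → Grace → Ivan → Mona → Alice → Bob: max(6, 5, 6, 5, 5) = 6
Liam → Grace → Ivan → Mona → Bob: max(6, 5, 6, 1) = 6
Best route has worst link 6.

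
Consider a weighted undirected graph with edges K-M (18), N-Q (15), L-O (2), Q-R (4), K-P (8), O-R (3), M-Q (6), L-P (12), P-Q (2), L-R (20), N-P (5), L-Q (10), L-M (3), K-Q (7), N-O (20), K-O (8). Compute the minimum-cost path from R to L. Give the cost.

5

A few of the R→L routes:
R-Q-P-L: 4 + 2 + 12 = 18
R-Q-L: 4 + 10 = 14
R-L: 20
R-Q-M-L: 4 + 6 + 3 = 13
R-O-L: 3 + 2 = 5
R-Q-K-O-L: 4 + 7 + 8 + 2 = 21
Best route has total 5.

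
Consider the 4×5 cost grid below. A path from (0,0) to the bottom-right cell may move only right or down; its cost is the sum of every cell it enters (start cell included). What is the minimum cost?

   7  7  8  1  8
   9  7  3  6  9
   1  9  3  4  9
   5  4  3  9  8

46

Cheapest: r0c0 → r1c0 → r2c0 → r3c0 → r3c1 → r3c2 → r3c3 → r3c4
  7 + 9 + 1 + 5 + 4 + 3 + 9 + 8 = 46
For comparison, the top-then-right route costs 57.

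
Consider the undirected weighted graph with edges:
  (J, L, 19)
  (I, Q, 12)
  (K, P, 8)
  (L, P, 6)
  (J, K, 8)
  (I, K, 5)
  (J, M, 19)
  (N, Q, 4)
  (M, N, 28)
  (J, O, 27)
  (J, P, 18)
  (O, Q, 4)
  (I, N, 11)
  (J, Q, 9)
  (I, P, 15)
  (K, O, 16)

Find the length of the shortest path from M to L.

Checking several routes:
M -> J -> K -> I -> P -> L: 19 + 8 + 5 + 15 + 6 = 53
M -> N -> I -> K -> P -> L: 28 + 11 + 5 + 8 + 6 = 58
M -> J -> L: 19 + 19 = 38
M -> J -> K -> P -> L: 19 + 8 + 8 + 6 = 41
M -> J -> P -> L: 19 + 18 + 6 = 43
The minimum is 38.

38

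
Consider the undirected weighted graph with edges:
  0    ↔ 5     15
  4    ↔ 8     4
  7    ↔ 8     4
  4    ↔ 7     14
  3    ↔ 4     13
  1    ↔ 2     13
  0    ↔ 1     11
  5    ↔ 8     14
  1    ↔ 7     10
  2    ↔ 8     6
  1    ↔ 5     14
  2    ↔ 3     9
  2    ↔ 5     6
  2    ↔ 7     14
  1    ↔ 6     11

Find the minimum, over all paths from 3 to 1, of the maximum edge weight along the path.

Comparing a few candidate routes:
3→2→1: max(9, 13) = 13
3→4→8→2→1: max(13, 4, 6, 13) = 13
3→2→8→7→1: max(9, 6, 4, 10) = 10
Best route has worst link 10.

10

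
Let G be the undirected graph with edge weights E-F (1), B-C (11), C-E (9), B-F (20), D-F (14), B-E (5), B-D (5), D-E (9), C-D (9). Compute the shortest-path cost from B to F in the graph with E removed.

19

Candidate routes:
B-C-D-F: 11 + 9 + 14 = 34
B-D-F: 5 + 14 = 19
B-F: 20
Shortest: 19.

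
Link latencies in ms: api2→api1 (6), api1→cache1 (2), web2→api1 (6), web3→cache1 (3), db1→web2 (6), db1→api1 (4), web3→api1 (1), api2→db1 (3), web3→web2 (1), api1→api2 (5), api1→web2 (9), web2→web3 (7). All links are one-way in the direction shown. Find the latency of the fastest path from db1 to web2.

6

Routes from db1 to web2:
db1 - api1 - web2: 4 + 9 = 13
db1 - web2: 6
Shortest: 6 ms.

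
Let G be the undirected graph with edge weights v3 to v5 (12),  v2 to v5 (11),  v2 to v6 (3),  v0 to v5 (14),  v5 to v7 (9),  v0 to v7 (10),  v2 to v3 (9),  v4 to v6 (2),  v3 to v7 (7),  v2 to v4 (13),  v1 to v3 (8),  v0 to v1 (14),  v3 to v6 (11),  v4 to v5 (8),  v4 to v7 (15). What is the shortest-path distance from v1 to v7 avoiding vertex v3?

24

A few of the v1→v7 routes:
v1-v0-v5-v4-v7: 14 + 14 + 8 + 15 = 51
v1-v0-v5-v2-v6-v4-v7: 14 + 14 + 11 + 3 + 2 + 15 = 59
v1-v0-v5-v7: 14 + 14 + 9 = 37
v1-v0-v7: 14 + 10 = 24
The minimum is 24.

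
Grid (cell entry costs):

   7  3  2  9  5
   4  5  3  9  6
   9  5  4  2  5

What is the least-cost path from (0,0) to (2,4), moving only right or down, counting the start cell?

Best path: r0c0 -> r0c1 -> r0c2 -> r1c2 -> r2c2 -> r2c3 -> r2c4
Cost: 7 + 3 + 2 + 3 + 4 + 2 + 5 = 26
For comparison, the top-then-right route costs 37.

26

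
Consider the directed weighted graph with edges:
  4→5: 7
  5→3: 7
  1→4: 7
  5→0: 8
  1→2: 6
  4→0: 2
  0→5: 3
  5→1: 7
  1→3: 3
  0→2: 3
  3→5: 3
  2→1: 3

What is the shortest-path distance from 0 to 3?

9

Routes from 0 to 3:
0-5-3: 3 + 7 = 10
0-2-1-4-5-3: 3 + 3 + 7 + 7 + 7 = 27
0-2-1-3: 3 + 3 + 3 = 9
0-5-1-3: 3 + 7 + 3 = 13
The minimum is 9.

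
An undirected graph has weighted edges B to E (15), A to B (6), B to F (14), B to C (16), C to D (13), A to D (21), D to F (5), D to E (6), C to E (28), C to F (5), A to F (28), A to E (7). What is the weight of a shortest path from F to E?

11

Checking several routes:
F - D - E: 5 + 6 = 11
F - C - D - E: 5 + 13 + 6 = 24
F - B - A - E: 14 + 6 + 7 = 27
F - B - E: 14 + 15 = 29
Best route has total 11.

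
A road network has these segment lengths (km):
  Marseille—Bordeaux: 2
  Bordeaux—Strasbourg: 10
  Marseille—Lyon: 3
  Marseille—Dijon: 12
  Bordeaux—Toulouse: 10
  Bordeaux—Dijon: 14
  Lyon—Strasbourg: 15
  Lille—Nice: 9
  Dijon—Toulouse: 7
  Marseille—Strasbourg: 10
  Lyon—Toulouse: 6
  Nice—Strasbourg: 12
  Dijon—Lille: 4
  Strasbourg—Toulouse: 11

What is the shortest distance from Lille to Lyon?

17

Checking several routes:
Lille - Dijon - Marseille - Bordeaux - Toulouse - Lyon: 4 + 12 + 2 + 10 + 6 = 34
Lille - Dijon - Marseille - Lyon: 4 + 12 + 3 = 19
Lille - Dijon - Bordeaux - Marseille - Lyon: 4 + 14 + 2 + 3 = 23
Lille - Dijon - Toulouse - Lyon: 4 + 7 + 6 = 17
Lille - Dijon - Toulouse - Bordeaux - Marseille - Lyon: 4 + 7 + 10 + 2 + 3 = 26
Best route has total 17 km.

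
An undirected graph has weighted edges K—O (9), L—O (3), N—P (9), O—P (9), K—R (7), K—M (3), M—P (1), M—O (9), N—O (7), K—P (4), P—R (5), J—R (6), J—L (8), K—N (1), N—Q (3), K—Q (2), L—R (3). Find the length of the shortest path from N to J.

Some routes from N to J:
N-O-L-J: 7 + 3 + 8 = 18
N-K-P-R-J: 1 + 4 + 5 + 6 = 16
N-K-R-J: 1 + 7 + 6 = 14
N-Q-K-R-J: 3 + 2 + 7 + 6 = 18
N-K-M-P-R-J: 1 + 3 + 1 + 5 + 6 = 16
N-K-R-L-J: 1 + 7 + 3 + 8 = 19
The minimum is 14.

14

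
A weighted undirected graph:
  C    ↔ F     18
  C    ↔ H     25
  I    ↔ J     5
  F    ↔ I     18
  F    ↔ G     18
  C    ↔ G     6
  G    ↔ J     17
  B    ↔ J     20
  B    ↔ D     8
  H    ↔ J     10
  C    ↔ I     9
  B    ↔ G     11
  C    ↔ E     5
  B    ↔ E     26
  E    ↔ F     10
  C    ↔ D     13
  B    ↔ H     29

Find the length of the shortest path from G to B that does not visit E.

Checking several routes:
G → C → I → J → B: 6 + 9 + 5 + 20 = 40
G → B: 11
G → C → D → B: 6 + 13 + 8 = 27
G → J → B: 17 + 20 = 37
Shortest: 11.

11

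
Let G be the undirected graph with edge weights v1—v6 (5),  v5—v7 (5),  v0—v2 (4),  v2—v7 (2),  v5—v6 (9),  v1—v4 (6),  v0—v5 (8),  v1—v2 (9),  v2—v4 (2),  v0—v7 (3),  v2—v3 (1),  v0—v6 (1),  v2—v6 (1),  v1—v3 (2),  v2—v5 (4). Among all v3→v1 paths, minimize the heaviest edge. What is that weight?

2

Checking several routes:
v3-v2-v4-v1: max(1, 2, 6) = 6
v3-v2-v7-v0-v6-v1: max(1, 2, 3, 1, 5) = 5
v3-v1: max(2) = 2
v3-v2-v0-v6-v1: max(1, 4, 1, 5) = 5
v3-v2-v6-v1: max(1, 1, 5) = 5
v3-v2-v5-v7-v0-v6-v1: max(1, 4, 5, 3, 1, 5) = 5
Smallest bottleneck: 2.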